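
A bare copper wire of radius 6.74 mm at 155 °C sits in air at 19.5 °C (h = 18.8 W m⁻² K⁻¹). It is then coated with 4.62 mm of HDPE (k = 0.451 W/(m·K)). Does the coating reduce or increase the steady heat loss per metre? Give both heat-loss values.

increases: 108 → 146 W/m

Critical radius for a cylinder: r_cr = k/h = 0.0240 m = 2.40 cm.
Outer radius after coating: r₂ = 0.00674 + 0.00462 = 0.01136 m.
Since r₁ < r_cr and r₂ ≤ r_cr, the coating moves toward the maximum at r_cr — heat loss rises.
Bare: R = 1/(2πr₁h) = 1.256 m·K/W; Q = 135.5/1.256 = 108 W/m.
Coated: R = R_cond + R_conv = 0.9294 m·K/W; Q = 135.5/0.9294 = 146 W/m.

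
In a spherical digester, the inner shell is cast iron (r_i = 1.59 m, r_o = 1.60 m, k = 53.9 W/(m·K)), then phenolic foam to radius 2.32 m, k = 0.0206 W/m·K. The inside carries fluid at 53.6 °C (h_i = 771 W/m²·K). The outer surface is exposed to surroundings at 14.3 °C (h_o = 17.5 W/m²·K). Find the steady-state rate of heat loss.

Q = 52.4 W

Series thermal resistances, inner to outer:
  R_conv,in = 1/(4πr²h) = 1/(4π·1.59²·771) = 4.083×10^-5 K/W
  R_cast iron = (1/1.59 − 1/1.60)/(4πk) = 0.003931/(4π·53.9) = 5.803×10^-6 K/W
  R_phenolic foam = (1/1.60 − 1/2.32)/(4πk) = 0.1940/(4π·0.0206) = 0.7493 K/W
  R_conv,out = 1/(4πr²h) = 1/(4π·2.32²·17.5) = 8.448×10^-4 K/W
ΣR = 4.083×10^-5 + 5.803×10^-6 + 0.7493 + 8.448×10^-4 = 0.7502 K/W
Q = ΔT/ΣR = (53.6 °C − 14.3 °C)/0.7502 = 52.4 W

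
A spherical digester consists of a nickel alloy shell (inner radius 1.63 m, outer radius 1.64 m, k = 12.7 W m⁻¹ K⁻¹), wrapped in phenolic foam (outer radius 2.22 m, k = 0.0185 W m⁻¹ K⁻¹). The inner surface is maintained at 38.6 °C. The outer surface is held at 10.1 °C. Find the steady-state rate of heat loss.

Q = 41.6 W

Resistance network (inner→outer):
  R_nickel alloy = (1/1.63 − 1/1.64)/(4πk) = 0.003741/(4π·12.7) = 2.344×10^-5 K/W
  R_phenolic foam = (1/1.64 − 1/2.22)/(4πk) = 0.1593/(4π·0.0185) = 0.6853 K/W
ΣR = 2.344×10^-5 + 0.6853 = 0.6853 K/W
Q = ΔT/ΣR = (38.6 °C − 10.1 °C)/0.6853 = 41.6 W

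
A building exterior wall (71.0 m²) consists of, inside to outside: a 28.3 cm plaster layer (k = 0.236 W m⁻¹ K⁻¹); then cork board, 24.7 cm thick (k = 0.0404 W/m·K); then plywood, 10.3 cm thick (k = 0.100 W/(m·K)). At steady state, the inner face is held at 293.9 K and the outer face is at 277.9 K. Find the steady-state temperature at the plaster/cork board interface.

T = 291.6 K

Treat each layer as a resistance in series:
  R_plaster = L/(kA) = 0.283/(0.236·71.0) = 0.01689 K/W
  R_cork board = L/(kA) = 0.247/(0.0404·71.0) = 0.08611 K/W
  R_plywood = L/(kA) = 0.103/(0.100·71.0) = 0.01451 K/W
ΣR = 0.01689 + 0.08611 + 0.01451 = 0.1175 K/W
Q = ΔT/ΣR = (293.9 K − 277.9 K)/0.1175 = 136.2 W
From the inner boundary to the plaster/cork board interface, ΣR_partial = 0.01689 K/W.
T_interface = T_in − Q·ΣR_partial = 293.9 K − (136.2)(0.01689) = 291.6 K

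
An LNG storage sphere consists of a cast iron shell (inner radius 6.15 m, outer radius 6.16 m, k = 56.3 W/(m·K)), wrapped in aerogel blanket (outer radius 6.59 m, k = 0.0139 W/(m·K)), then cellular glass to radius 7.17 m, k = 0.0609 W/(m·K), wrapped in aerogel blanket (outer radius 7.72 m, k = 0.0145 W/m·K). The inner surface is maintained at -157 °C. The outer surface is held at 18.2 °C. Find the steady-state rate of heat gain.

Series thermal resistances, inner to outer:
  R_cast iron = (1/6.15 − 1/6.16)/(4πk) = 2.640×10^-4/(4π·56.3) = 3.731×10^-7 K/W
  R_aerogel blanket = (1/6.16 − 1/6.59)/(4πk) = 0.01059/(4π·0.0139) = 0.06064 K/W
  R_cellular glass = (1/6.59 − 1/7.17)/(4πk) = 0.01228/(4π·0.0609) = 0.01604 K/W
  R_aerogel blanket = (1/7.17 − 1/7.72)/(4πk) = 0.009936/(4π·0.0145) = 0.05453 K/W
ΣR = 3.731×10^-7 + 0.06064 + 0.01604 + 0.05453 = 0.1312 K/W
Q = ΔT/ΣR = (-157 °C − 18.2 °C)/0.1312 = -1340 W
(Negative Q ⇒ heat flows inward; heat gain = 1340 W.)

Q = 1340 W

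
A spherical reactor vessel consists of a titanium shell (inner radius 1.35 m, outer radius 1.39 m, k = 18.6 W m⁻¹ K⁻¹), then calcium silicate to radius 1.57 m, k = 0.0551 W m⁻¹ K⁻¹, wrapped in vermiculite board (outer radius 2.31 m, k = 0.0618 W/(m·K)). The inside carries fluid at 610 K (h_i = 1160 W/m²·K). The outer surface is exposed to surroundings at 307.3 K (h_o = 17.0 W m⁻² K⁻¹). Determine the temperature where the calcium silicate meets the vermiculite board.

T = 516 K

Resistance network (inner→outer):
  R_conv,in = 1/(4πr²h) = 1/(4π·1.35²·1160) = 3.764×10^-5 K/W
  R_titanium = (1/1.35 − 1/1.39)/(4πk) = 0.02132/(4π·18.6) = 9.120×10^-5 K/W
  R_calcium silicate = (1/1.39 − 1/1.57)/(4πk) = 0.08248/(4π·0.0551) = 0.1191 K/W
  R_vermiculite board = (1/1.57 − 1/2.31)/(4πk) = 0.2040/(4π·0.0618) = 0.2627 K/W
  R_conv,out = 1/(4πr²h) = 1/(4π·2.31²·17.0) = 8.772×10^-4 K/W
ΣR = 3.764×10^-5 + 9.120×10^-5 + 0.1191 + 0.2627 + 8.772×10^-4 = 0.3828 K/W
Q = ΔT/ΣR = (610 K − 307.3 K)/0.3828 = 790.8 W
From the inner boundary to the calcium silicate/vermiculite board interface, ΣR_partial = 0.1192 K/W.
T_interface = T_in − Q·ΣR_partial = 610 K − (790.8)(0.1192) = 516 K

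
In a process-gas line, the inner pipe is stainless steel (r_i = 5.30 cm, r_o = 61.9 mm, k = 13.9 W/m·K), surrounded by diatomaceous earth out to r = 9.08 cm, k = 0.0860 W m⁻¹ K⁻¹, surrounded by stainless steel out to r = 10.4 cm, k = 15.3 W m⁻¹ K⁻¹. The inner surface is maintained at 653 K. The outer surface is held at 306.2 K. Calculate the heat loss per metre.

Q' = 487 W/m

Treat each layer as a resistance in series:
  R'_stainless steel = ln(0.0619/0.0530)/(2πk) = 0.1552/(2π·13.9) = 0.001777 m·K/W
  R'_diatomaceous earth = ln(0.0908/0.0619)/(2πk) = 0.3831/(2π·0.0860) = 0.7091 m·K/W
  R'_stainless steel = ln(0.104/0.0908)/(2πk) = 0.1357/(2π·15.3) = 0.001412 m·K/W
ΣR = 0.001777 + 0.7091 + 0.001412 = 0.7123 m·K/W
Q' = ΔT/ΣR = (653 K − 306.2 K)/0.7123 = 487 W/m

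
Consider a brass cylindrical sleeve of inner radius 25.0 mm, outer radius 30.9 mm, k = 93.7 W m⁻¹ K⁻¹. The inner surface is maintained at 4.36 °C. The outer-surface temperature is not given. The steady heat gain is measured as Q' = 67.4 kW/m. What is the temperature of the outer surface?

T_out = 28.6 °C

Sum the resistances:
  R'_brass = ln(0.0309/0.0250)/(2πk) = 0.2119/(2π·93.7) = 3.599×10^-4 m·K/W
ΣR = 3.599×10^-4 m·K/W
ΔT = Q'·ΣR = 67400 × 3.599×10^-4 = 24.26 K
Heat flows inward, so T_out = T_in + ΔT = 4.36 + 24.26 = 28.6 °C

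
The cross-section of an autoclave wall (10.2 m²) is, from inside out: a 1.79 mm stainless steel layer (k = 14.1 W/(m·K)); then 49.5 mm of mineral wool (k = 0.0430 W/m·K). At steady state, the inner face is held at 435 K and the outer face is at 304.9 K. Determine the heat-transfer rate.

Resistance network (inner→outer):
  R_stainless steel = L/(kA) = 0.00179/(14.1·10.2) = 1.245×10^-5 K/W
  R_mineral wool = L/(kA) = 0.0495/(0.0430·10.2) = 0.1129 K/W
ΣR = 1.245×10^-5 + 0.1129 = 0.1129 K/W
Q = ΔT/ΣR = (435 K − 304.9 K)/0.1129 = 1150 W

Q = 1150 W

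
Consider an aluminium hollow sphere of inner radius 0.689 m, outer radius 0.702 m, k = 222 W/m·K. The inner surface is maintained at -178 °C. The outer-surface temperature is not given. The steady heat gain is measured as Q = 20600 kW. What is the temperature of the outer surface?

T_out = 20.5 °C

Sum the resistances:
  R_aluminium = (1/0.689 − 1/0.702)/(4πk) = 0.02688/(4π·222) = 9.634×10^-6 K/W
ΣR = 9.634×10^-6 K/W
ΔT = Q·ΣR = 2.06×10^7 × 9.634×10^-6 = 198.5 K
Heat flows inward, so T_out = T_in + ΔT = -178 + 198.5 = 20.5 °C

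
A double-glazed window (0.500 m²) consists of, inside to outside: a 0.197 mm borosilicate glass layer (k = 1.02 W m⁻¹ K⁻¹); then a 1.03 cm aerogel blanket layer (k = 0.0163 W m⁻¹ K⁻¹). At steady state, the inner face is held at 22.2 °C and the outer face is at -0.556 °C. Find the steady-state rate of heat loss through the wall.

Q = 18.0 W

Series thermal resistances, inner to outer:
  R_borosilicate glass = L/(kA) = 1.97×10^-4/(1.02·0.500) = 3.863×10^-4 K/W
  R_aerogel blanket = L/(kA) = 0.0103/(0.0163·0.500) = 1.264 K/W
ΣR = 3.863×10^-4 + 1.264 = 1.264 K/W
Q = ΔT/ΣR = (22.2 °C − -0.556 °C)/1.264 = 18.0 W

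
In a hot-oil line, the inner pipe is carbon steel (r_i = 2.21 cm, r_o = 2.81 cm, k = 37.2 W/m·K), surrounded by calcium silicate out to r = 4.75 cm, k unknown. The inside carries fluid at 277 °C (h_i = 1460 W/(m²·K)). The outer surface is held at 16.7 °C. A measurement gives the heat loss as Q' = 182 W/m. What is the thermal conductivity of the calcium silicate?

ΣR = ΔT/Q' = |277 − 16.7|/182 = 1.430 m·K/W
Known resistances:
  R'_conv,in = 1/(2πr h) = 1/(2π·0.0221·1460) = 0.004933 m·K/W
  R'_carbon steel = ln(0.0281/0.0221)/(2πk) = 0.2402/(2π·37.2) = 0.001028 m·K/W
R_calcium silicate = ΣR − ΣR_known = 1.430 − 0.005961 = 1.424 m·K/W
ln(r₂/r₁)/(2πk) = 1.424 ⇒ k = 0.5250/(2π·1.424) = 0.0587 W/m·K

k = 0.0587 W/m·K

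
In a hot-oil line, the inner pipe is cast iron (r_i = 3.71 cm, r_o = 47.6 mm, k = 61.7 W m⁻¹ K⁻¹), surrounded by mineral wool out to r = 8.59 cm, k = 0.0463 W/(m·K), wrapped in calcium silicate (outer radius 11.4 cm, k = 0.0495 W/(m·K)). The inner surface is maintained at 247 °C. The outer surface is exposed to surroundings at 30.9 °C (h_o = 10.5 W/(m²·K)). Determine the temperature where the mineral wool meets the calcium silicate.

Series thermal resistances, inner to outer:
  R'_cast iron = ln(0.0476/0.0371)/(2πk) = 0.2492/(2π·61.7) = 6.429×10^-4 m·K/W
  R'_mineral wool = ln(0.0859/0.0476)/(2πk) = 0.5904/(2π·0.0463) = 2.029 m·K/W
  R'_calcium silicate = ln(0.114/0.0859)/(2πk) = 0.2830/(2π·0.0495) = 0.9100 m·K/W
  R'_conv,out = 1/(2πr h) = 1/(2π·0.114·10.5) = 0.1330 m·K/W
ΣR = 6.429×10^-4 + 2.029 + 0.9100 + 0.1330 = 3.073 m·K/W
Q' = ΔT/ΣR = (247 °C − 30.9 °C)/3.073 = 70.32 W/m
From the inner boundary to the mineral wool/calcium silicate interface, ΣR_partial = 2.030 m·K/W.
T_interface = T_in − Q'·ΣR_partial = 247 °C − (70.32)(2.030) = 104 °C

T = 104 °C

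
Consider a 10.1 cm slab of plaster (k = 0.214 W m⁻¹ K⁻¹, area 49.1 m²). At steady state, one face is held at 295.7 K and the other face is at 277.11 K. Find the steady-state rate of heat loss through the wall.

Q = kA·ΔT/L = 0.214 × 49.1 × |295.7 K − 277.11 K| / 0.101 = 1930 W

Q = 1930 W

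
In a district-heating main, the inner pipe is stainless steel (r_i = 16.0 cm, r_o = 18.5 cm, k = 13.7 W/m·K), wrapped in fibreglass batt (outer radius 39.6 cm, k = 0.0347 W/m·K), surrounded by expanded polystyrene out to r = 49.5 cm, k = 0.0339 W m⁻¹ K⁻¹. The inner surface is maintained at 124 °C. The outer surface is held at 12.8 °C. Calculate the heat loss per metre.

Q' = 24.5 W/m

Resistance network (inner→outer):
  R'_stainless steel = ln(0.185/0.160)/(2πk) = 0.1452/(2π·13.7) = 0.001687 m·K/W
  R'_fibreglass batt = ln(0.396/0.185)/(2πk) = 0.7611/(2π·0.0347) = 3.491 m·K/W
  R'_expanded polystyrene = ln(0.495/0.396)/(2πk) = 0.2231/(2π·0.0339) = 1.048 m·K/W
ΣR = 0.001687 + 3.491 + 1.048 = 4.541 m·K/W
Q' = ΔT/ΣR = (124 °C − 12.8 °C)/4.541 = 24.5 W/m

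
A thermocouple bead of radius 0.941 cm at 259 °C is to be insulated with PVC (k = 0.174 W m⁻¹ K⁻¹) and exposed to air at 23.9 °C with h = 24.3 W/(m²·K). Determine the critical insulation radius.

r_cr = 1.43 cm

For a sphere, r_cr = 2k_ins/h = 2·0.174/24.3 = 0.0143 m = 1.43 cm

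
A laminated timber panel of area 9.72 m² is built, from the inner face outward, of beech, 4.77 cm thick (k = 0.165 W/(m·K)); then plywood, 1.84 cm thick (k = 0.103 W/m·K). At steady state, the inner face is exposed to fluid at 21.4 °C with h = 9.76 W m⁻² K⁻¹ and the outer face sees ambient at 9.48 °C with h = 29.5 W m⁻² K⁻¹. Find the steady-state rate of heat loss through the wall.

Series thermal resistances, inner to outer:
  R_conv,in = 1/(hA) = 1/(9.76·9.72) = 0.01054 K/W
  R_beech = L/(kA) = 0.0477/(0.165·9.72) = 0.02974 K/W
  R_plywood = L/(kA) = 0.0184/(0.103·9.72) = 0.01838 K/W
  R_conv,out = 1/(hA) = 1/(29.5·9.72) = 0.003487 K/W
ΣR = 0.01054 + 0.02974 + 0.01838 + 0.003487 = 0.06215 K/W
Q = ΔT/ΣR = (21.4 °C − 9.48 °C)/0.06215 = 192 W

Q = 192 W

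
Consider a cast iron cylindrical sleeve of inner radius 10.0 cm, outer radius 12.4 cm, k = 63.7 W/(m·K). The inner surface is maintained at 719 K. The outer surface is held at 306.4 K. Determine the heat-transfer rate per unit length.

Q' = 2πk·ΔT/ln(r₂/r₁) = 2π × 63.7 × 412.6 / ln(0.124/0.100) = 7.68×10^5 W/m

Q' = 7.68×10^5 W/m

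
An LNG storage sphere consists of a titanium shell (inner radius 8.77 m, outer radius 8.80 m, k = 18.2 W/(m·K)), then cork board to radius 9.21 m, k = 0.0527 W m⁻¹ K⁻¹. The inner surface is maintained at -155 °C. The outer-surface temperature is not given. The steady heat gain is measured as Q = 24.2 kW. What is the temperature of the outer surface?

T_out = 29.9 °C

Series resistances:
  R_titanium = (1/8.77 − 1/8.80)/(4πk) = 3.887×10^-4/(4π·18.2) = 1.700×10^-6 K/W
  R_cork board = (1/8.80 − 1/9.21)/(4πk) = 0.005059/(4π·0.0527) = 0.007639 K/W
ΣR = 0.007640 K/W
ΔT = Q·ΣR = 24200 × 0.007640 = 184.9 K
Heat flows inward, so T_out = T_in + ΔT = -155 + 184.9 = 29.9 °C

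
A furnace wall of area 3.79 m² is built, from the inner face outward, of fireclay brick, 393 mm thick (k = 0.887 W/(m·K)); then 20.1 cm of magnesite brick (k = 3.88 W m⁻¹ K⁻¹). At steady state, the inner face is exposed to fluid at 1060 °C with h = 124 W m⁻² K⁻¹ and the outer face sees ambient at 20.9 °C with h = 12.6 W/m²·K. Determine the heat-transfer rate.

Q = 6.76 kW

Series thermal resistances, inner to outer:
  R_conv,in = 1/(hA) = 1/(124·3.79) = 0.002128 K/W
  R_fireclay brick = L/(kA) = 0.393/(0.887·3.79) = 0.1169 K/W
  R_magnesite brick = L/(kA) = 0.201/(3.88·3.79) = 0.01367 K/W
  R_conv,out = 1/(hA) = 1/(12.6·3.79) = 0.02094 K/W
ΣR = 0.002128 + 0.1169 + 0.01367 + 0.02094 = 0.1536 K/W
Q = ΔT/ΣR = (1060 °C − 20.9 °C)/0.1536 = 6760 W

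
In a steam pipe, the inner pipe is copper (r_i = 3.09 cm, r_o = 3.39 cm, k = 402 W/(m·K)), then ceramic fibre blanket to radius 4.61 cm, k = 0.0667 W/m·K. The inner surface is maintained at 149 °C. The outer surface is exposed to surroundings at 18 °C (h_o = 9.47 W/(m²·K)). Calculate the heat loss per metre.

Treat each layer as a resistance in series:
  R'_copper = ln(0.0339/0.0309)/(2πk) = 0.09266/(2π·402) = 3.668×10^-5 m·K/W
  R'_ceramic fibre blanket = ln(0.0461/0.0339)/(2πk) = 0.3074/(2π·0.0667) = 0.7335 m·K/W
  R'_conv,out = 1/(2πr h) = 1/(2π·0.0461·9.47) = 0.3646 m·K/W
ΣR = 3.668×10^-5 + 0.7335 + 0.3646 = 1.098 m·K/W
Q' = ΔT/ΣR = (149 °C − 18 °C)/1.098 = 119 W/m

Q' = 119 W/m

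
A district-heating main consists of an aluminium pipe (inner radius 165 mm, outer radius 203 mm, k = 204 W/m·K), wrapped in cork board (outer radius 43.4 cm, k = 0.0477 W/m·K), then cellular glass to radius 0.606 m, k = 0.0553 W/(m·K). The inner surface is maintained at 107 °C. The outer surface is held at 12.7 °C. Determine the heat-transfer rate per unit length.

Q' = 27.0 W/m

Resistance network (inner→outer):
  R'_aluminium = ln(0.203/0.165)/(2πk) = 0.2073/(2π·204) = 1.617×10^-4 m·K/W
  R'_cork board = ln(0.434/0.203)/(2πk) = 0.7598/(2π·0.0477) = 2.535 m·K/W
  R'_cellular glass = ln(0.606/0.434)/(2πk) = 0.3338/(2π·0.0553) = 0.9608 m·K/W
ΣR = 1.617×10^-4 + 2.535 + 0.9608 = 3.496 m·K/W
Q' = ΔT/ΣR = (107 °C − 12.7 °C)/3.496 = 27.0 W/m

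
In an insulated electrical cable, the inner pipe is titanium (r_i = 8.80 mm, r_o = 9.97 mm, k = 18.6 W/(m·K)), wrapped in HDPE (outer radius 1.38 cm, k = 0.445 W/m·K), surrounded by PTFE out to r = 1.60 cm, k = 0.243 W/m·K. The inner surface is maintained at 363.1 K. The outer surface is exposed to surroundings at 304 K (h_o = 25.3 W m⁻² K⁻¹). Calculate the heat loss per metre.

Treat each layer as a resistance in series:
  R'_titanium = ln(0.00997/0.00880)/(2πk) = 0.1248/(2π·18.6) = 0.001068 m·K/W
  R'_HDPE = ln(0.0138/0.00997)/(2πk) = 0.3251/(2π·0.445) = 0.1163 m·K/W
  R'_PTFE = ln(0.0160/0.0138)/(2πk) = 0.1479/(2π·0.243) = 0.09688 m·K/W
  R'_conv,out = 1/(2πr h) = 1/(2π·0.0160·25.3) = 0.3932 m·K/W
ΣR = 0.001068 + 0.1163 + 0.09688 + 0.3932 = 0.6074 m·K/W
Q' = ΔT/ΣR = (363.1 K − 304 K)/0.6074 = 97.3 W/m

Q' = 97.3 W/m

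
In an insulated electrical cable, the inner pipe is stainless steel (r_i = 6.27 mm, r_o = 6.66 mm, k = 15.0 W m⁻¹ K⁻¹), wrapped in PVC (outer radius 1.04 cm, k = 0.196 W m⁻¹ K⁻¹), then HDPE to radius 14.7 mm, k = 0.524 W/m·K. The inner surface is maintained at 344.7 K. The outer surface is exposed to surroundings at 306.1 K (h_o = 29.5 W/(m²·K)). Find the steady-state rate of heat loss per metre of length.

Q' = 46.2 W/m

Series thermal resistances, inner to outer:
  R'_stainless steel = ln(0.00666/0.00627)/(2πk) = 0.06034/(2π·15.0) = 6.403×10^-4 m·K/W
  R'_PVC = ln(0.0104/0.00666)/(2πk) = 0.4457/(2π·0.196) = 0.3619 m·K/W
  R'_HDPE = ln(0.0147/0.0104)/(2πk) = 0.3460/(2π·0.524) = 0.1051 m·K/W
  R'_conv,out = 1/(2πr h) = 1/(2π·0.0147·29.5) = 0.3670 m·K/W
ΣR = 6.403×10^-4 + 0.3619 + 0.1051 + 0.3670 = 0.8346 m·K/W
Q' = ΔT/ΣR = (344.7 K − 306.1 K)/0.8346 = 46.2 W/m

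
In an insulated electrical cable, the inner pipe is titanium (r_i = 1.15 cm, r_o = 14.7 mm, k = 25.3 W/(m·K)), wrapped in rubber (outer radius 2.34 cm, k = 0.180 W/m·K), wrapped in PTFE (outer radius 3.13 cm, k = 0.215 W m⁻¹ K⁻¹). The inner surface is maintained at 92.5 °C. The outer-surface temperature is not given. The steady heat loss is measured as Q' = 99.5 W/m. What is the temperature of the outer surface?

T_out = 30.0 °C

Sum the resistances:
  R'_titanium = ln(0.0147/0.0115)/(2πk) = 0.2455/(2π·25.3) = 0.001544 m·K/W
  R'_rubber = ln(0.0234/0.0147)/(2πk) = 0.4649/(2π·0.180) = 0.4111 m·K/W
  R'_PTFE = ln(0.0313/0.0234)/(2πk) = 0.2909/(2π·0.215) = 0.2153 m·K/W
ΣR = 0.6279 m·K/W
ΔT = Q'·ΣR = 99.5 × 0.6279 = 62.48 K
Heat flows outward, so T_out = T_in − ΔT = 92.5 − 62.48 = 30.0 °C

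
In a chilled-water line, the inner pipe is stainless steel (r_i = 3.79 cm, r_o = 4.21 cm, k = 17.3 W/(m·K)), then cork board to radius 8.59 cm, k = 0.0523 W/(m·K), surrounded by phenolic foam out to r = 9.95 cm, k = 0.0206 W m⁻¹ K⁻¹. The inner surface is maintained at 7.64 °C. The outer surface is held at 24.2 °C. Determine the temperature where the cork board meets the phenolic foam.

Resistance network (inner→outer):
  R'_stainless steel = ln(0.0421/0.0379)/(2πk) = 0.1051/(2π·17.3) = 9.669×10^-4 m·K/W
  R'_cork board = ln(0.0859/0.0421)/(2πk) = 0.7131/(2π·0.0523) = 2.170 m·K/W
  R'_phenolic foam = ln(0.0995/0.0859)/(2πk) = 0.1470/(2π·0.0206) = 1.136 m·K/W
ΣR = 9.669×10^-4 + 2.170 + 1.136 = 3.307 m·K/W
Q' = ΔT/ΣR = (7.64 °C − 24.2 °C)/3.307 = -5.008 W/m
From the inner boundary to the cork board/phenolic foam interface, ΣR_partial = 2.171 m·K/W.
T_interface = T_in − Q'·ΣR_partial = 7.64 °C − (-5.008)(2.171) = 18.5 °C

T = 18.5 °C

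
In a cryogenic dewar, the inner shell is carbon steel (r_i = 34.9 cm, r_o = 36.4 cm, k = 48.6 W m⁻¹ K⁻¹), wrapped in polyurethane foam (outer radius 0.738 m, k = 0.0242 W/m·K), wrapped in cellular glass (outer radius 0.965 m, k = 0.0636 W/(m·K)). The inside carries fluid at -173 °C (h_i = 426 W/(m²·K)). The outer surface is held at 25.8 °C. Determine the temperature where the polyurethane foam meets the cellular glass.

Series thermal resistances, inner to outer:
  R_conv,in = 1/(4πr²h) = 1/(4π·0.349²·426) = 0.001534 K/W
  R_carbon steel = (1/0.349 − 1/0.364)/(4πk) = 0.1181/(4π·48.6) = 1.933×10^-4 K/W
  R_polyurethane foam = (1/0.364 − 1/0.738)/(4πk) = 1.392/(4π·0.0242) = 4.578 K/W
  R_cellular glass = (1/0.738 − 1/0.965)/(4πk) = 0.3187/(4π·0.0636) = 0.3988 K/W
ΣR = 0.001534 + 1.933×10^-4 + 4.578 + 0.3988 = 4.979 K/W
Q = ΔT/ΣR = (-173 °C − 25.8 °C)/4.979 = -39.93 W
From the inner boundary to the polyurethane foam/cellular glass interface, ΣR_partial = 4.580 K/W.
T_interface = T_in − Q·ΣR_partial = -173 °C − (-39.93)(4.580) = 9.9 °C

T = 9.9 °C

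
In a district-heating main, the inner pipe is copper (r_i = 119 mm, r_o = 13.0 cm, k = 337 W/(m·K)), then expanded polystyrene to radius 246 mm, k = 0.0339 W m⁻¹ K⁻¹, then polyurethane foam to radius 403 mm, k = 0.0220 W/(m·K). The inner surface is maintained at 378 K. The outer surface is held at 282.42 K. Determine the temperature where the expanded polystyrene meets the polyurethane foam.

Resistance network (inner→outer):
  R'_copper = ln(0.130/0.119)/(2πk) = 0.08841/(2π·337) = 4.175×10^-5 m·K/W
  R'_expanded polystyrene = ln(0.246/0.130)/(2πk) = 0.6378/(2π·0.0339) = 2.994 m·K/W
  R'_polyurethane foam = ln(0.403/0.246)/(2πk) = 0.4936/(2π·0.0220) = 3.571 m·K/W
ΣR = 4.175×10^-5 + 2.994 + 3.571 = 6.565 m·K/W
Q' = ΔT/ΣR = (378 K − 282.42 K)/6.565 = 14.56 W/m
From the inner boundary to the expanded polystyrene/polyurethane foam interface, ΣR_partial = 2.994 m·K/W.
T_interface = T_in − Q'·ΣR_partial = 378 K − (14.56)(2.994) = 334.4 K

T = 334.4 K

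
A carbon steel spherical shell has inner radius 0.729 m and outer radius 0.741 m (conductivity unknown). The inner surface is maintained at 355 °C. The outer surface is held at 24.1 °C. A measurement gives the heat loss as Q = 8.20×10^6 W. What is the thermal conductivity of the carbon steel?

k = 43.8 W/m·K

ΣR = ΔT/Q = |355 − 24.1|/8.20×10^6 = 4.035×10^-5 K/W
(1/r₁−1/r₂)/(4πk) = 4.035×10^-5 ⇒ k = 0.02221/(4π·4.035×10^-5) = 43.8 W/m·K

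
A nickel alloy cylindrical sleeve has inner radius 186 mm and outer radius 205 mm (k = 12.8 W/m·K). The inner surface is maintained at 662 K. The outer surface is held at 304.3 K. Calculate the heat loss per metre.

Q' = 2πk·ΔT/ln(r₂/r₁) = 2π × 12.8 × 357.7 / ln(0.205/0.186) = 2.96×10^5 W/m

Q' = 296 kW/m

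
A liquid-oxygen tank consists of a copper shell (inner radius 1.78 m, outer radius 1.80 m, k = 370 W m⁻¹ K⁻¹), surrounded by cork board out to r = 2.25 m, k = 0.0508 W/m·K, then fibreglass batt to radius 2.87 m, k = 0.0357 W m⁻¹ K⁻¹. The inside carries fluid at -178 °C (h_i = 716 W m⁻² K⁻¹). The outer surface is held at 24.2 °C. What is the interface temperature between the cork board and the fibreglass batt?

Series thermal resistances, inner to outer:
  R_conv,in = 1/(4πr²h) = 1/(4π·1.78²·716) = 3.508×10^-5 K/W
  R_copper = (1/1.78 − 1/1.80)/(4πk) = 0.006242/(4π·370) = 1.343×10^-6 K/W
  R_cork board = (1/1.80 − 1/2.25)/(4πk) = 0.1111/(4π·0.0508) = 0.1741 K/W
  R_fibreglass batt = (1/2.25 − 1/2.87)/(4πk) = 0.09601/(4π·0.0357) = 0.2140 K/W
ΣR = 3.508×10^-5 + 1.343×10^-6 + 0.1741 + 0.2140 = 0.3881 K/W
Q = ΔT/ΣR = (-178 °C − 24.2 °C)/0.3881 = -521.0 W
From the inner boundary to the cork board/fibreglass batt interface, ΣR_partial = 0.1741 K/W.
T_interface = T_in − Q·ΣR_partial = -178 °C − (-521.0)(0.1741) = -87.3 °C

T = -87.3 °C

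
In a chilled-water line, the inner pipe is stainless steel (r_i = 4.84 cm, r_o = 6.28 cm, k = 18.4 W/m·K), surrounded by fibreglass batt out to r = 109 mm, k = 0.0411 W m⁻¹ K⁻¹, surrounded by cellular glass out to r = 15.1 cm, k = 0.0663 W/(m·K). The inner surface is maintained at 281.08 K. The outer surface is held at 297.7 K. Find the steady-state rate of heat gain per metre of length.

Series thermal resistances, inner to outer:
  R'_stainless steel = ln(0.0628/0.0484)/(2πk) = 0.2605/(2π·18.4) = 0.002253 m·K/W
  R'_fibreglass batt = ln(0.109/0.0628)/(2πk) = 0.5514/(2π·0.0411) = 2.135 m·K/W
  R'_cellular glass = ln(0.151/0.109)/(2πk) = 0.3259/(2π·0.0663) = 0.7824 m·K/W
ΣR = 0.002253 + 2.135 + 0.7824 = 2.920 m·K/W
Q' = ΔT/ΣR = (281.08 K − 297.7 K)/2.920 = -5.69 W/m
(Negative Q' ⇒ heat flows inward; heat gain = 5.69 W/m.)

Q' = 5.69 W/m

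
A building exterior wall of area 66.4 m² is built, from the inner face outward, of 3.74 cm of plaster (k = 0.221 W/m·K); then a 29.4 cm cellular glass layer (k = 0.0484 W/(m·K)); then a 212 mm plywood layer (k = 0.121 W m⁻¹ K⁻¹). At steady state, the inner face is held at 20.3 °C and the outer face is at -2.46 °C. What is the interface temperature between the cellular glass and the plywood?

T = 2.53 °C

Resistance network (inner→outer):
  R_plaster = L/(kA) = 0.0374/(0.221·66.4) = 0.002549 K/W
  R_cellular glass = L/(kA) = 0.294/(0.0484·66.4) = 0.09148 K/W
  R_plywood = L/(kA) = 0.212/(0.121·66.4) = 0.02639 K/W
ΣR = 0.002549 + 0.09148 + 0.02639 = 0.1204 K/W
Q = ΔT/ΣR = (20.3 °C − -2.46 °C)/0.1204 = 189.0 W
From the inner boundary to the cellular glass/plywood interface, ΣR_partial = 0.09403 K/W.
T_interface = T_in − Q·ΣR_partial = 20.3 °C − (189.0)(0.09403) = 2.53 °C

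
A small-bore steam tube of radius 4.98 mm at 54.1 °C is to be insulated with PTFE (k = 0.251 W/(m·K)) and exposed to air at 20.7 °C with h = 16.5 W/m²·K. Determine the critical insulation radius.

For a cylinder, r_cr = k_ins/h = 0.251/16.5 = 0.0152 m = 1.52 cm

r_cr = 1.52 cm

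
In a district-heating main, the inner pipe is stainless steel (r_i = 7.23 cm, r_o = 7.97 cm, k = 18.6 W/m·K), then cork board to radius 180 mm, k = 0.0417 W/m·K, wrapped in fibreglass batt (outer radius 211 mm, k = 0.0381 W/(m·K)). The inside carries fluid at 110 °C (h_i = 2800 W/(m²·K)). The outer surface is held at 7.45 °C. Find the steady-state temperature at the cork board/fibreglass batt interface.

T = 25.5 °C

Resistance network (inner→outer):
  R'_conv,in = 1/(2πr h) = 1/(2π·0.0723·2800) = 7.862×10^-4 m·K/W
  R'_stainless steel = ln(0.0797/0.0723)/(2πk) = 0.09745/(2π·18.6) = 8.338×10^-4 m·K/W
  R'_cork board = ln(0.180/0.0797)/(2πk) = 0.8147/(2π·0.0417) = 3.109 m·K/W
  R'_fibreglass batt = ln(0.211/0.180)/(2πk) = 0.1589/(2π·0.0381) = 0.6638 m·K/W
ΣR = 7.862×10^-4 + 8.338×10^-4 + 3.109 + 0.6638 = 3.774 m·K/W
Q' = ΔT/ΣR = (110 °C − 7.45 °C)/3.774 = 27.17 W/m
From the inner boundary to the cork board/fibreglass batt interface, ΣR_partial = 3.111 m·K/W.
T_interface = T_in − Q'·ΣR_partial = 110 °C − (27.17)(3.111) = 25.5 °C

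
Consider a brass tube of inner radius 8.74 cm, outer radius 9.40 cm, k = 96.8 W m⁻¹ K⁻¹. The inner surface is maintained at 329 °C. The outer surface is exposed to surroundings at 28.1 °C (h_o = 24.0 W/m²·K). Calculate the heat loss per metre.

Resistance network (inner→outer):
  R'_brass = ln(0.0940/0.0874)/(2πk) = 0.07280/(2π·96.8) = 1.197×10^-4 m·K/W
  R'_conv,out = 1/(2πr h) = 1/(2π·0.0940·24.0) = 0.07055 m·K/W
ΣR = 1.197×10^-4 + 0.07055 = 0.07067 m·K/W
Q' = ΔT/ΣR = (329 °C − 28.1 °C)/0.07067 = 4260 W/m

Q' = 4260 W/m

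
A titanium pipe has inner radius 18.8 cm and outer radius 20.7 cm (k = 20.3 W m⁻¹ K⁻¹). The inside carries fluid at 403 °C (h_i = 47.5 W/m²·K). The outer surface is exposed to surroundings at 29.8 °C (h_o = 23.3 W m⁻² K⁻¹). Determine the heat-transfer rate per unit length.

Series thermal resistances, inner to outer:
  R'_conv,in = 1/(2πr h) = 1/(2π·0.188·47.5) = 0.01782 m·K/W
  R'_titanium = ln(0.207/0.188)/(2πk) = 0.09628/(2π·20.3) = 7.548×10^-4 m·K/W
  R'_conv,out = 1/(2πr h) = 1/(2π·0.207·23.3) = 0.03300 m·K/W
ΣR = 0.01782 + 7.548×10^-4 + 0.03300 = 0.05157 m·K/W
Q' = ΔT/ΣR = (403 °C − 29.8 °C)/0.05157 = 7240 W/m

Q' = 7240 W/m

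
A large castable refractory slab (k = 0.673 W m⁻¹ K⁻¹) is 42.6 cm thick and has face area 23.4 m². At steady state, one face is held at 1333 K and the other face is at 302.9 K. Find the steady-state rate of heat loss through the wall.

Q = kA·ΔT/L = 0.673 × 23.4 × |1333 K − 302.9 K| / 0.426 = 38100 W

Q = 38.1 kW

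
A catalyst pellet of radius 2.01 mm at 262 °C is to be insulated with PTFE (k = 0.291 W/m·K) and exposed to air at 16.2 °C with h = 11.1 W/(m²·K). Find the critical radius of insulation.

For a sphere, r_cr = 2k_ins/h = 2·0.291/11.1 = 0.0524 m = 5.24 cm

r_cr = 5.24 cm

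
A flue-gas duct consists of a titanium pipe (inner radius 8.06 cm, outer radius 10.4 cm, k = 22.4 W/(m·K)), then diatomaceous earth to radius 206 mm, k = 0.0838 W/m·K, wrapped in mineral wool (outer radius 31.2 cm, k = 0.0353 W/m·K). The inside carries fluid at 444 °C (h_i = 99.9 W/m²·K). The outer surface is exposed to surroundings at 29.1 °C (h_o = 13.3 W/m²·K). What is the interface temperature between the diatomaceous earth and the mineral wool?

T = 274 °C

Series thermal resistances, inner to outer:
  R'_conv,in = 1/(2πr h) = 1/(2π·0.0806·99.9) = 0.01977 m·K/W
  R'_titanium = ln(0.104/0.0806)/(2πk) = 0.2549/(2π·22.4) = 0.001811 m·K/W
  R'_diatomaceous earth = ln(0.206/0.104)/(2πk) = 0.6835/(2π·0.0838) = 1.298 m·K/W
  R'_mineral wool = ln(0.312/0.206)/(2πk) = 0.4151/(2π·0.0353) = 1.872 m·K/W
  R'_conv,out = 1/(2πr h) = 1/(2π·0.312·13.3) = 0.03835 m·K/W
ΣR = 0.01977 + 0.001811 + 1.298 + 1.872 + 0.03835 = 3.230 m·K/W
Q' = ΔT/ΣR = (444 °C − 29.1 °C)/3.230 = 128.5 W/m
From the inner boundary to the diatomaceous earth/mineral wool interface, ΣR_partial = 1.320 m·K/W.
T_interface = T_in − Q'·ΣR_partial = 444 °C − (128.5)(1.320) = 274 °C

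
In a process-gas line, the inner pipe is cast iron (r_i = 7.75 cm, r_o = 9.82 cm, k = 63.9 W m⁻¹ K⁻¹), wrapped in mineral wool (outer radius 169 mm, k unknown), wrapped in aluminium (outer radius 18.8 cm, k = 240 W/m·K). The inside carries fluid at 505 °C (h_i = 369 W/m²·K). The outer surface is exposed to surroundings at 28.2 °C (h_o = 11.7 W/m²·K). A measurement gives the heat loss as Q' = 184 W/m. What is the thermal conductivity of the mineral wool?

ΣR = ΔT/Q' = |505 − 28.2|/184 = 2.591 m·K/W
Known resistances:
  R'_conv,in = 1/(2πr h) = 1/(2π·0.0775·369) = 0.005565 m·K/W
  R'_cast iron = ln(0.0982/0.0775)/(2πk) = 0.2367/(2π·63.9) = 5.896×10^-4 m·K/W
  R'_aluminium = ln(0.188/0.169)/(2πk) = 0.1065/(2π·240) = 7.065×10^-5 m·K/W
  R'_conv,out = 1/(2πr h) = 1/(2π·0.188·11.7) = 0.07236 m·K/W
R_mineral wool = ΣR − ΣR_known = 2.591 − 0.07859 = 2.512 m·K/W
ln(r₂/r₁)/(2πk) = 2.512 ⇒ k = 0.5429/(2π·2.512) = 0.0344 W/m·K

k = 0.0344 W/m·K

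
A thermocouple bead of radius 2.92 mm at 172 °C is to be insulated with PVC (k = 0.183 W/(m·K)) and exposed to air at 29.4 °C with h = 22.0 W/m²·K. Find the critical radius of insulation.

For a sphere, r_cr = 2k_ins/h = 2·0.183/22.0 = 0.0166 m = 1.66 cm

r_cr = 1.66 cm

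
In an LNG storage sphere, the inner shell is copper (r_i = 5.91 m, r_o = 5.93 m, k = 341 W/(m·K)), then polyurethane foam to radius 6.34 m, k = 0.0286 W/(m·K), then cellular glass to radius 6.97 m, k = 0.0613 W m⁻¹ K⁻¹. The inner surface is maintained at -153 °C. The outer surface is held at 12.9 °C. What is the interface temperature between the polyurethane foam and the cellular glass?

Treat each layer as a resistance in series:
  R_copper = (1/5.91 − 1/5.93)/(4πk) = 5.707×10^-4/(4π·341) = 1.332×10^-7 K/W
  R_polyurethane foam = (1/5.93 − 1/6.34)/(4πk) = 0.01091/(4π·0.0286) = 0.03034 K/W
  R_cellular glass = (1/6.34 − 1/6.97)/(4πk) = 0.01426/(4π·0.0613) = 0.01851 K/W
ΣR = 1.332×10^-7 + 0.03034 + 0.01851 = 0.04885 K/W
Q = ΔT/ΣR = (-153 °C − 12.9 °C)/0.04885 = -3396 W
From the inner boundary to the polyurethane foam/cellular glass interface, ΣR_partial = 0.03034 K/W.
T_interface = T_in − Q·ΣR_partial = -153 °C − (-3396)(0.03034) = -50.0 °C

T = -50.0 °C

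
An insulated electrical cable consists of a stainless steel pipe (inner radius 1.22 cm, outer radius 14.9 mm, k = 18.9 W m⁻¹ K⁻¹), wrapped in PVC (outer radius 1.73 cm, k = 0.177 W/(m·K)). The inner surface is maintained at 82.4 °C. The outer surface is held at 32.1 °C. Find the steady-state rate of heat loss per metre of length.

Q' = 370 W/m

Series thermal resistances, inner to outer:
  R'_stainless steel = ln(0.0149/0.0122)/(2πk) = 0.1999/(2π·18.9) = 0.001684 m·K/W
  R'_PVC = ln(0.0173/0.0149)/(2πk) = 0.1493/(2π·0.177) = 0.1343 m·K/W
ΣR = 0.001684 + 0.1343 = 0.1360 m·K/W
Q' = ΔT/ΣR = (82.4 °C − 32.1 °C)/0.1360 = 370 W/m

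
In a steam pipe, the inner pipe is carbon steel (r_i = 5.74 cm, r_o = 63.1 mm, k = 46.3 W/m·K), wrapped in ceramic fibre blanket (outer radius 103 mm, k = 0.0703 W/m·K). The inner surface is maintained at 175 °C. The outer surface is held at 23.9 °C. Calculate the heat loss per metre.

Q' = 136 W/m

Treat each layer as a resistance in series:
  R'_carbon steel = ln(0.0631/0.0574)/(2πk) = 0.09468/(2π·46.3) = 3.254×10^-4 m·K/W
  R'_ceramic fibre blanket = ln(0.103/0.0631)/(2πk) = 0.4900/(2π·0.0703) = 1.109 m·K/W
ΣR = 3.254×10^-4 + 1.109 = 1.109 m·K/W
Q' = ΔT/ΣR = (175 °C − 23.9 °C)/1.109 = 136 W/m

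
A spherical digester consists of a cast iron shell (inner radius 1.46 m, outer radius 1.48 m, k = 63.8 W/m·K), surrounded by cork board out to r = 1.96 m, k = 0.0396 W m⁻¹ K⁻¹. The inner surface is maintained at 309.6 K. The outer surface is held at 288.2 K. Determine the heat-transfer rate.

Q = 64.4 W

Series thermal resistances, inner to outer:
  R_cast iron = (1/1.46 − 1/1.48)/(4πk) = 0.009256/(4π·63.8) = 1.154×10^-5 K/W
  R_cork board = (1/1.48 − 1/1.96)/(4πk) = 0.1655/(4π·0.0396) = 0.3325 K/W
ΣR = 1.154×10^-5 + 0.3325 = 0.3325 K/W
Q = ΔT/ΣR = (309.6 K − 288.2 K)/0.3325 = 64.4 W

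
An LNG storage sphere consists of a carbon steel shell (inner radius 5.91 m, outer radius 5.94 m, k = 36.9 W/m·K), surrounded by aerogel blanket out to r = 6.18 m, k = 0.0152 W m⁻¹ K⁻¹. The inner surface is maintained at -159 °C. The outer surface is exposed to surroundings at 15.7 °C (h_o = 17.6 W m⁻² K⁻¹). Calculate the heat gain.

Q = 5090 W

Series thermal resistances, inner to outer:
  R_carbon steel = (1/5.91 − 1/5.94)/(4πk) = 8.546×10^-4/(4π·36.9) = 1.843×10^-6 K/W
  R_aerogel blanket = (1/5.94 − 1/6.18)/(4πk) = 0.006538/(4π·0.0152) = 0.03423 K/W
  R_conv,out = 1/(4πr²h) = 1/(4π·6.18²·17.6) = 1.184×10^-4 K/W
ΣR = 1.843×10^-6 + 0.03423 + 1.184×10^-4 = 0.03435 K/W
Q = ΔT/ΣR = (-159 °C − 15.7 °C)/0.03435 = -5090 W
(Negative Q ⇒ heat flows inward; heat gain = 5090 W.)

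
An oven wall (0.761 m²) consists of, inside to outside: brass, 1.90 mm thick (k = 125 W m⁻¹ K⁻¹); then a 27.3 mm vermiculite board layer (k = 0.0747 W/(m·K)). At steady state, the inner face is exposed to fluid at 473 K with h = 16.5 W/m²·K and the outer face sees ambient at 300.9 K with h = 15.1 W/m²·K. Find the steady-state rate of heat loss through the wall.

Q = 266 W

Treat each layer as a resistance in series:
  R_conv,in = 1/(hA) = 1/(16.5·0.761) = 0.07964 K/W
  R_brass = L/(kA) = 0.00190/(125·0.761) = 1.997×10^-5 K/W
  R_vermiculite board = L/(kA) = 0.0273/(0.0747·0.761) = 0.4802 K/W
  R_conv,out = 1/(hA) = 1/(15.1·0.761) = 0.08702 K/W
ΣR = 0.07964 + 1.997×10^-5 + 0.4802 + 0.08702 = 0.6469 K/W
Q = ΔT/ΣR = (473 K − 300.9 K)/0.6469 = 266 W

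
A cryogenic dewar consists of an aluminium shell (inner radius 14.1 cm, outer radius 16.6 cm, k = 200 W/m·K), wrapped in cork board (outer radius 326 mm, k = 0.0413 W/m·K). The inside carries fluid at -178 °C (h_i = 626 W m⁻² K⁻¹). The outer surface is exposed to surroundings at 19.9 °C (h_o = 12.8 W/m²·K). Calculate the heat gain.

Series thermal resistances, inner to outer:
  R_conv,in = 1/(4πr²h) = 1/(4π·0.141²·626) = 0.006394 K/W
  R_aluminium = (1/0.141 − 1/0.166)/(4πk) = 1.068/(4π·200) = 4.250×10^-4 K/W
  R_cork board = (1/0.166 − 1/0.326)/(4πk) = 2.957/(4π·0.0413) = 5.697 K/W
  R_conv,out = 1/(4πr²h) = 1/(4π·0.326²·12.8) = 0.05850 K/W
ΣR = 0.006394 + 4.250×10^-4 + 5.697 + 0.05850 = 5.762 K/W
Q = ΔT/ΣR = (-178 °C − 19.9 °C)/5.762 = -34.3 W
(Negative Q ⇒ heat flows inward; heat gain = 34.3 W.)

Q = 34.3 W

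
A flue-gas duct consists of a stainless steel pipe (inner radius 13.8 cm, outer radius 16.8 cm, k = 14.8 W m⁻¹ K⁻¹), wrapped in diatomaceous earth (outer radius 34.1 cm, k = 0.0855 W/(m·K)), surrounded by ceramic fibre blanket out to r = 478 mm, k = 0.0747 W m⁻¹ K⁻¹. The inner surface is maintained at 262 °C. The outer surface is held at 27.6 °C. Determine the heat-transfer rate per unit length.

Series thermal resistances, inner to outer:
  R'_stainless steel = ln(0.168/0.138)/(2πk) = 0.1967/(2π·14.8) = 0.002115 m·K/W
  R'_diatomaceous earth = ln(0.341/0.168)/(2πk) = 0.7079/(2π·0.0855) = 1.318 m·K/W
  R'_ceramic fibre blanket = ln(0.478/0.341)/(2πk) = 0.3377/(2π·0.0747) = 0.7196 m·K/W
ΣR = 0.002115 + 1.318 + 0.7196 = 2.040 m·K/W
Q' = ΔT/ΣR = (262 °C − 27.6 °C)/2.040 = 115 W/m

Q' = 115 W/m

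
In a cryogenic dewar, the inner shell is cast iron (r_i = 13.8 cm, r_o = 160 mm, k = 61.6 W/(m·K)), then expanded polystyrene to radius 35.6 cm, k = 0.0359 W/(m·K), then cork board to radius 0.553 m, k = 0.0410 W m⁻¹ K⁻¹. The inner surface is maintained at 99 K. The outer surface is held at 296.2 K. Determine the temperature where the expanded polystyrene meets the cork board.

T = 256.2 K

Series thermal resistances, inner to outer:
  R_cast iron = (1/0.138 − 1/0.160)/(4πk) = 0.9964/(4π·61.6) = 0.001287 K/W
  R_expanded polystyrene = (1/0.160 − 1/0.356)/(4πk) = 3.441/(4π·0.0359) = 7.627 K/W
  R_cork board = (1/0.356 − 1/0.553)/(4πk) = 1.001/(4π·0.0410) = 1.942 K/W
ΣR = 0.001287 + 7.627 + 1.942 = 9.570 K/W
Q = ΔT/ΣR = (99 K − 296.2 K)/9.570 = -20.61 W
From the inner boundary to the expanded polystyrene/cork board interface, ΣR_partial = 7.628 K/W.
T_interface = T_in − Q·ΣR_partial = 99 K − (-20.61)(7.628) = 256.2 K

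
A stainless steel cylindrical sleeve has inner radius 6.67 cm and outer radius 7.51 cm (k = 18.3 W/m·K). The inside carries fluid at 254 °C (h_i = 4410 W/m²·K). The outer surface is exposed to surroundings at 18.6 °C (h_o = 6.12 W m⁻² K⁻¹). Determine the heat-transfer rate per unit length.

Treat each layer as a resistance in series:
  R'_conv,in = 1/(2πr h) = 1/(2π·0.0667·4410) = 5.411×10^-4 m·K/W
  R'_stainless steel = ln(0.0751/0.0667)/(2πk) = 0.1186/(2π·18.3) = 0.001032 m·K/W
  R'_conv,out = 1/(2πr h) = 1/(2π·0.0751·6.12) = 0.3463 m·K/W
ΣR = 5.411×10^-4 + 0.001032 + 0.3463 = 0.3479 m·K/W
Q' = ΔT/ΣR = (254 °C − 18.6 °C)/0.3479 = 677 W/m

Q' = 677 W/m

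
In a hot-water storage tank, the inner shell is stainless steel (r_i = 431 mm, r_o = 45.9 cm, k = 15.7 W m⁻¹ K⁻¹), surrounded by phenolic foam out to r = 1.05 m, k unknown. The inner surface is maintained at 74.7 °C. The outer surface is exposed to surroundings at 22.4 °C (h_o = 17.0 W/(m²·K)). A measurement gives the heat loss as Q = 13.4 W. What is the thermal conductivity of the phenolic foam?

k = 0.0250 W/m·K

ΣR = ΔT/Q = |74.7 − 22.4|/13.4 = 3.903 K/W
Known resistances:
  R_stainless steel = (1/0.431 − 1/0.459)/(4πk) = 0.1415/(4π·15.7) = 7.174×10^-4 K/W
  R_conv,out = 1/(4πr²h) = 1/(4π·1.05²·17.0) = 0.004246 K/W
R_phenolic foam = ΣR − ΣR_known = 3.903 − 0.004963 = 3.898 K/W
(1/r₁−1/r₂)/(4πk) = 3.898 ⇒ k = 1.226/(4π·3.898) = 0.0250 W/m·K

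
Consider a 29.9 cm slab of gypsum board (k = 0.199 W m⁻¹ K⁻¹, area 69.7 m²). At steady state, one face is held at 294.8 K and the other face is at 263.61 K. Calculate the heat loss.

Q = kA·ΔT/L = 0.199 × 69.7 × |294.8 K − 263.61 K| / 0.299 = 1450 W

Q = 1450 W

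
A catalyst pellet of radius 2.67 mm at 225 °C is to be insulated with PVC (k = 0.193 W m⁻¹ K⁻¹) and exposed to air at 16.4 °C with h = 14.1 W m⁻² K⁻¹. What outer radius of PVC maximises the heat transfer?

r_cr = 2.74 cm

For a sphere, r_cr = 2k_ins/h = 2·0.193/14.1 = 0.0274 m = 2.74 cm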